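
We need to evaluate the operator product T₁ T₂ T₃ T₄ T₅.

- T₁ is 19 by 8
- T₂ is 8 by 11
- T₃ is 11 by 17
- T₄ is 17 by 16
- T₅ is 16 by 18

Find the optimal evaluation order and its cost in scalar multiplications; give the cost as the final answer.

Adjacent pairs: T₁T₂ = 19·8·11 = 1672; T₂T₃ = 8·11·17 = 1496; T₃T₄ = 11·17·16 = 2992; T₄T₅ = 17·16·18 = 4896.
Length 3: T₁..T₃: k=1: 0+1496+19·8·17=4080; k=2: 1672+0+19·11·17=5225 → min 4080 | T₂..T₄: k=2: 0+2992+8·11·16=4400; k=3: 1496+0+8·17·16=3672 → min 3672 | T₃..T₅: k=3: 0+4896+11·17·18=8262; k=4: 2992+0+11·16·18=6160 → min 6160.
Length 4: T₁..T₄: k=1: 0+3672+19·8·16=6104; k=2: 1672+2992+19·11·16=8008; k=3: 4080+0+19·17·16=9248 → min 6104 | T₂..T₅: k=2: 0+6160+8·11·18=7744; k=3: 1496+4896+8·17·18=8840; k=4: 3672+0+8·16·18=5976 → min 5976.
Length 5: T₁..T₅: k=1: 0+5976+19·8·18=8712; k=2: 1672+6160+19·11·18=11594; k=3: 4080+4896+19·17·18=14790; k=4: 6104+0+19·16·18=11576 → min 8712.
Optimal parenthesization: (T₁ (((T₂ T₃) T₄) T₅)) with cost 8712.

8712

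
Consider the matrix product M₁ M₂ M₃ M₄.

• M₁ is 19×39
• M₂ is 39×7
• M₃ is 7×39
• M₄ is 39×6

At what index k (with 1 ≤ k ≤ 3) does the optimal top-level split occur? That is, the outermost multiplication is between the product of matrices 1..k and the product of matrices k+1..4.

2

Adjacent pairs: M₁M₂ = 19·39·7 = 5187; M₂M₃ = 39·7·39 = 10647; M₃M₄ = 7·39·6 = 1638.
Length 3: M₁..M₃: k=1: 0+10647+19·39·39=39546; k=2: 5187+0+19·7·39=10374 → min 10374 | M₂..M₄: k=2: 0+1638+39·7·6=3276; k=3: 10647+0+39·39·6=19773 → min 3276.
Top-level splits: k=1: (M₁..M₁)·(M₂..M₄) → 0+3276+19·39·6 = 7722; k=2: (M₁..M₂)·(M₃..M₄) → 5187+1638+19·7·6 = 7623; k=3: (M₁..M₃)·(M₄..M₄) → 10374+0+19·39·6 = 14820.
Best split is after M₂, i.e. k = 2.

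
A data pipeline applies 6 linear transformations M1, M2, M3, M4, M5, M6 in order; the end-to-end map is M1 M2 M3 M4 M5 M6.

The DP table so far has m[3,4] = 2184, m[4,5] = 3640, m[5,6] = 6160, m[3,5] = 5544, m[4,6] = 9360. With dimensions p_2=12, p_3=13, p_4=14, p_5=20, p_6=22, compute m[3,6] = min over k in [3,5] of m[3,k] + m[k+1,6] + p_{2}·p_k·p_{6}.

10824

m[3,6] = min over k∈[3,5] of m[3,k]+m[k+1,6]+p_{2}·p_k·p_{6}.
k=3: 0 + 9360 + 12·13·22 = 12792; k=4: 2184 + 6160 + 12·14·22 = 12040; k=5: 5544 + 0 + 12·20·22 = 10824.
Minimum: 10824 at k=5.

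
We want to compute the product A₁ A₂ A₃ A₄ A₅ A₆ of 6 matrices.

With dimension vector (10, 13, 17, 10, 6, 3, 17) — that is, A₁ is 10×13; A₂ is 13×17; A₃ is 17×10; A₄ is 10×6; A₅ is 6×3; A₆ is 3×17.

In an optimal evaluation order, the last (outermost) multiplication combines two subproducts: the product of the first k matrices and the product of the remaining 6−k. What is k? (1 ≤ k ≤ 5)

5

Adjacent pairs: A₁A₂ = 10·13·17 = 2210; A₂A₃ = 13·17·10 = 2210; A₃A₄ = 17·10·6 = 1020; A₄A₅ = 10·6·3 = 180; A₅A₆ = 6·3·17 = 306.
Length 3: A₁..A₃: k=1: 0+2210+10·13·10=3510; k=2: 2210+0+10·17·10=3910 → min 3510 | A₂..A₄: k=2: 0+1020+13·17·6=2346; k=3: 2210+0+13·10·6=2990 → min 2346 | A₃..A₅: k=3: 0+180+17·10·3=690; k=4: 1020+0+17·6·3=1326 → min 690 | A₄..A₆: k=4: 0+306+10·6·17=1326; k=5: 180+0+10·3·17=690 → min 690.
Length 4: A₁..A₄: k=1: 0+2346+10·13·6=3126; k=2: 2210+1020+10·17·6=4250; k=3: 3510+0+10·10·6=4110 → min 3126 | A₂..A₅: k=2: 0+690+13·17·3=1353; k=3: 2210+180+13·10·3=2780; k=4: 2346+0+13·6·3=2580 → min 1353 | A₃..A₆: k=3: 0+690+17·10·17=3580; k=4: 1020+306+17·6·17=3060; k=5: 690+0+17·3·17=1557 → min 1557.
Length 5: A₁..A₅: k=1: 0+1353+10·13·3=1743; k=2: 2210+690+10·17·3=3410; k=3: 3510+180+10·10·3=3990; k=4: 3126+0+10·6·3=3306 → min 1743 | A₂..A₆: k=2: 0+1557+13·17·17=5314; k=3: 2210+690+13·10·17=5110; k=4: 2346+306+13·6·17=3978; k=5: 1353+0+13·3·17=2016 → min 2016.
Top-level splits: k=1: (A₁..A₁)·(A₂..A₆) → 0+2016+10·13·17 = 4226; k=2: (A₁..A₂)·(A₃..A₆) → 2210+1557+10·17·17 = 6657; k=3: (A₁..A₃)·(A₄..A₆) → 3510+690+10·10·17 = 5900; k=4: (A₁..A₄)·(A₅..A₆) → 3126+306+10·6·17 = 4452; k=5: (A₁..A₅)·(A₆..A₆) → 1743+0+10·3·17 = 2253.
Best split is after A₅, i.e. k = 5.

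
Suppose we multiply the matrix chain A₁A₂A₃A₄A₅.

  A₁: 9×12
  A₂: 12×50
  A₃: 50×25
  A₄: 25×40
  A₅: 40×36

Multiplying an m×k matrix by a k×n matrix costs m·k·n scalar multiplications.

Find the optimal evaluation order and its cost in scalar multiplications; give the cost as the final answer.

Adjacent pairs: A₁A₂ = 9·12·50 = 5400; A₂A₃ = 12·50·25 = 15000; A₃A₄ = 50·25·40 = 50000; A₄A₅ = 25·40·36 = 36000.
Length 3: A₁..A₃: k=1: 0+15000+9·12·25=17700; k=2: 5400+0+9·50·25=16650 → min 16650 | A₂..A₄: k=2: 0+50000+12·50·40=74000; k=3: 15000+0+12·25·40=27000 → min 27000 | A₃..A₅: k=3: 0+36000+50·25·36=81000; k=4: 50000+0+50·40·36=122000 → min 81000.
Length 4: A₁..A₄: k=1: 0+27000+9·12·40=31320; k=2: 5400+50000+9·50·40=73400; k=3: 16650+0+9·25·40=25650 → min 25650 | A₂..A₅: k=2: 0+81000+12·50·36=102600; k=3: 15000+36000+12·25·36=61800; k=4: 27000+0+12·40·36=44280 → min 44280.
Length 5: A₁..A₅: k=1: 0+44280+9·12·36=48168; k=2: 5400+81000+9·50·36=102600; k=3: 16650+36000+9·25·36=60750; k=4: 25650+0+9·40·36=38610 → min 38610.
Optimal parenthesization: ((((A₁A₂)A₃)A₄)A₅) with cost 38610.

38610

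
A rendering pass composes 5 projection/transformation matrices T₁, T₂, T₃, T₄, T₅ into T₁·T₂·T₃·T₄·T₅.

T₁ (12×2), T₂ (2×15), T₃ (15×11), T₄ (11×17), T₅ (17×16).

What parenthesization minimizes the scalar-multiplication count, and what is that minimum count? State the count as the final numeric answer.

Adjacent pairs: T₁T₂ = 12·2·15 = 360; T₂T₃ = 2·15·11 = 330; T₃T₄ = 15·11·17 = 2805; T₄T₅ = 11·17·16 = 2992.
Length 3: T₁..T₃: k=1: 0+330+12·2·11=594; k=2: 360+0+12·15·11=2340 → min 594 | T₂..T₄: k=2: 0+2805+2·15·17=3315; k=3: 330+0+2·11·17=704 → min 704 | T₃..T₅: k=3: 0+2992+15·11·16=5632; k=4: 2805+0+15·17·16=6885 → min 5632.
Length 4: T₁..T₄: k=1: 0+704+12·2·17=1112; k=2: 360+2805+12·15·17=6225; k=3: 594+0+12·11·17=2838 → min 1112 | T₂..T₅: k=2: 0+5632+2·15·16=6112; k=3: 330+2992+2·11·16=3674; k=4: 704+0+2·17·16=1248 → min 1248.
Length 5: T₁..T₅: k=1: 0+1248+12·2·16=1632; k=2: 360+5632+12·15·16=8872; k=3: 594+2992+12·11·16=5698; k=4: 1112+0+12·17·16=4376 → min 1632.
Optimal parenthesization: (T₁·(((T₂·T₃)·T₄)·T₅)) with cost 1632.

1632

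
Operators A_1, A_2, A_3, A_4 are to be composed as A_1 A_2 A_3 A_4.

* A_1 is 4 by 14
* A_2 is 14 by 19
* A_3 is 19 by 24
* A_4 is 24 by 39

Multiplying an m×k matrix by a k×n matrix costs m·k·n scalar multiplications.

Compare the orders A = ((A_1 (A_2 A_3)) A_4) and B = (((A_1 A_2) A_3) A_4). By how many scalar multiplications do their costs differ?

4840

Order A = ((A_1 (A_2 A_3)) A_4): (A_2 A_3): 14×19 by 19×24 → 14×24, cost 14·19·24 = 6384; (A_1 (A_2 A_3)): 4×14 by 14×24 → 4×24, cost 4·14·24 = 1344; cumulative 7728; ((A_1 (A_2 A_3)) A_4): 4×24 by 24×39 → 4×39, cost 4·24·39 = 3744; cumulative 11472. Total 11472.
Order B = (((A_1 A_2) A_3) A_4): (A_1 A_2): 4×14 by 14×19 → 4×19, cost 4·14·19 = 1064; ((A_1 A_2) A_3): 4×19 by 19×24 → 4×24, cost 4·19·24 = 1824; cumulative 2888; (((A_1 A_2) A_3) A_4): 4×24 by 24×39 → 4×39, cost 4·24·39 = 3744; cumulative 6632. Total 6632.
Difference: |11472 − 6632| = 4840.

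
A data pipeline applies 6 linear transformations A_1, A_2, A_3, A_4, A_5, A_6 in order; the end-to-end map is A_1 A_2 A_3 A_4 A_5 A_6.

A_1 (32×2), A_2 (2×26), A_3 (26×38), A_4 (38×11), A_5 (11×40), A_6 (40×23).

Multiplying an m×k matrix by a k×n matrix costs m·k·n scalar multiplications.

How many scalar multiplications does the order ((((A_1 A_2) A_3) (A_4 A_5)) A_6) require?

128080

(A_1 A_2): 32×2 by 2×26 → 32×26, cost 32·2·26 = 1664
((A_1 A_2) A_3): 32×26 by 26×38 → 32×38, cost 32·26·38 = 31616; cumulative 33280
(A_4 A_5): 38×11 by 11×40 → 38×40, cost 38·11·40 = 16720
(((A_1 A_2) A_3) (A_4 A_5)): 32×38 by 38×40 → 32×40, cost 32·38·40 = 48640; cumulative 98640
((((A_1 A_2) A_3) (A_4 A_5)) A_6): 32×40 by 40×23 → 32×23, cost 32·40·23 = 29440; cumulative 128080
Total: 128080 scalar multiplications.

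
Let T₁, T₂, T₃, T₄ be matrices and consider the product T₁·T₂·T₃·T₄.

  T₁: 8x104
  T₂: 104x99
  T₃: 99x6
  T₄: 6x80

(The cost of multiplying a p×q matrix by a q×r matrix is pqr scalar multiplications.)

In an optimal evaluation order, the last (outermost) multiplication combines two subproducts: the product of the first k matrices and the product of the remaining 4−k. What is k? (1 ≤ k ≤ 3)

3

Adjacent pairs: T₁T₂ = 8·104·99 = 82368; T₂T₃ = 104·99·6 = 61776; T₃T₄ = 99·6·80 = 47520.
Length 3: T₁..T₃: k=1: 0+61776+8·104·6=66768; k=2: 82368+0+8·99·6=87120 → min 66768 | T₂..T₄: k=2: 0+47520+104·99·80=871200; k=3: 61776+0+104·6·80=111696 → min 111696.
Top-level splits: k=1: (T₁..T₁)·(T₂..T₄) → 0+111696+8·104·80 = 178256; k=2: (T₁..T₂)·(T₃..T₄) → 82368+47520+8·99·80 = 193248; k=3: (T₁..T₃)·(T₄..T₄) → 66768+0+8·6·80 = 70608.
Best split is after T₃, i.e. k = 3.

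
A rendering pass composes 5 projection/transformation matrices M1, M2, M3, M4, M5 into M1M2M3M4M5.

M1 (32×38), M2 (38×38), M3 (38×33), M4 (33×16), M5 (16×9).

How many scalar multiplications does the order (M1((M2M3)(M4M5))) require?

74634

(M2M3): 38×38 by 38×33 → 38×33, cost 38·38·33 = 47652
(M4M5): 33×16 by 16×9 → 33×9, cost 33·16·9 = 4752
((M2M3)(M4M5)): 38×33 by 33×9 → 38×9, cost 38·33·9 = 11286; cumulative 63690
(M1((M2M3)(M4M5))): 32×38 by 38×9 → 32×9, cost 32·38·9 = 10944; cumulative 74634
Total: 74634 scalar multiplications.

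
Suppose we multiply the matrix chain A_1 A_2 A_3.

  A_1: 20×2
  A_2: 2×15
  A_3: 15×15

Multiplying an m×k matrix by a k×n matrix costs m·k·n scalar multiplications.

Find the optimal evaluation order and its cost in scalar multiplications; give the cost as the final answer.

(A_1 (A_2 A_3)): cost 1050.
((A_1 A_2) A_3): cost 5100.
Optimal: (A_1 (A_2 A_3)) with cost 1050.

1050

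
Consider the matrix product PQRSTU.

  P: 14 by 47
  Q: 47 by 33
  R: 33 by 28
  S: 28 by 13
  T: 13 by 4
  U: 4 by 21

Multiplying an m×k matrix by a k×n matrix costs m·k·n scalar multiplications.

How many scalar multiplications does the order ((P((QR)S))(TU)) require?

74004

(QR): 47×33 by 33×28 → 47×28, cost 47·33·28 = 43428
((QR)S): 47×28 by 28×13 → 47×13, cost 47·28·13 = 17108; cumulative 60536
(P((QR)S)): 14×47 by 47×13 → 14×13, cost 14·47·13 = 8554; cumulative 69090
(TU): 13×4 by 4×21 → 13×21, cost 13·4·21 = 1092
((P((QR)S))(TU)): 14×13 by 13×21 → 14×21, cost 14·13·21 = 3822; cumulative 74004
Total: 74004 scalar multiplications.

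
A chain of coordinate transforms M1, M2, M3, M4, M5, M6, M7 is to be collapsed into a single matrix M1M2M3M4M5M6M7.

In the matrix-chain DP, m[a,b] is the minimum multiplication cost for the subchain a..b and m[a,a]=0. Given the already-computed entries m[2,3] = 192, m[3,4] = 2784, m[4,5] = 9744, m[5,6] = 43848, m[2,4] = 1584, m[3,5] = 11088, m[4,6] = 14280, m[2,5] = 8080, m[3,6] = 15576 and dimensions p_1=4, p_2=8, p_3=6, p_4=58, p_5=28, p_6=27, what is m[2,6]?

m[2,6] = min over k∈[2,5] of m[2,k]+m[k+1,6]+p_{1}·p_k·p_{6}.
k=2: 0 + 15576 + 4·8·27 = 16440; k=3: 192 + 14280 + 4·6·27 = 15120; k=4: 1584 + 43848 + 4·58·27 = 51696; k=5: 8080 + 0 + 4·28·27 = 11104.
Minimum: 11104 at k=5.

11104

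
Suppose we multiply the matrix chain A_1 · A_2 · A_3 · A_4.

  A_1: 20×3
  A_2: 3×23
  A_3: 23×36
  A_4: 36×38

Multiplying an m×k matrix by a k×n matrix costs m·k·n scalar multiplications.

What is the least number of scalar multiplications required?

Adjacent pairs: A_1A_2 = 20·3·23 = 1380; A_2A_3 = 3·23·36 = 2484; A_3A_4 = 23·36·38 = 31464.
Length 3: A_1..A_3: k=1: 0+2484+20·3·36=4644; k=2: 1380+0+20·23·36=17940 → min 4644 | A_2..A_4: k=2: 0+31464+3·23·38=34086; k=3: 2484+0+3·36·38=6588 → min 6588.
Length 4: A_1..A_4: k=1: 0+6588+20·3·38=8868; k=2: 1380+31464+20·23·38=50324; k=3: 4644+0+20·36·38=32004 → min 8868.
Optimal order: (A_1 · ((A_2 · A_3) · A_4)) with cost 8868.

8868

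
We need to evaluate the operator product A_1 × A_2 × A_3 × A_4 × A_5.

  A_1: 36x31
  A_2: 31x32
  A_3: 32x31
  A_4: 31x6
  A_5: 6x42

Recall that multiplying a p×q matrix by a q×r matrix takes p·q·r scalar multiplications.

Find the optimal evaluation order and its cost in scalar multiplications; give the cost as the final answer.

Adjacent pairs: A_1A_2 = 36·31·32 = 35712; A_2A_3 = 31·32·31 = 30752; A_3A_4 = 32·31·6 = 5952; A_4A_5 = 31·6·42 = 7812.
Length 3: A_1..A_3: k=1: 0+30752+36·31·31=65348; k=2: 35712+0+36·32·31=71424 → min 65348 | A_2..A_4: k=2: 0+5952+31·32·6=11904; k=3: 30752+0+31·31·6=36518 → min 11904 | A_3..A_5: k=3: 0+7812+32·31·42=49476; k=4: 5952+0+32·6·42=14016 → min 14016.
Length 4: A_1..A_4: k=1: 0+11904+36·31·6=18600; k=2: 35712+5952+36·32·6=48576; k=3: 65348+0+36·31·6=72044 → min 18600 | A_2..A_5: k=2: 0+14016+31·32·42=55680; k=3: 30752+7812+31·31·42=78926; k=4: 11904+0+31·6·42=19716 → min 19716.
Length 5: A_1..A_5: k=1: 0+19716+36·31·42=66588; k=2: 35712+14016+36·32·42=98112; k=3: 65348+7812+36·31·42=120032; k=4: 18600+0+36·6·42=27672 → min 27672.
Optimal parenthesization: ((A_1 × (A_2 × (A_3 × A_4))) × A_5) with cost 27672.

27672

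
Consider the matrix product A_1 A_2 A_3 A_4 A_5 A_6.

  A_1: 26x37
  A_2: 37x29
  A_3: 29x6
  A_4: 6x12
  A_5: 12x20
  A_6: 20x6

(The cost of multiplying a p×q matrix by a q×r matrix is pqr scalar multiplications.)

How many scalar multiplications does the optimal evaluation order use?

Adjacent pairs: A_1A_2 = 26·37·29 = 27898; A_2A_3 = 37·29·6 = 6438; A_3A_4 = 29·6·12 = 2088; A_4A_5 = 6·12·20 = 1440; A_5A_6 = 12·20·6 = 1440.
Length 3: A_1..A_3: k=1: 0+6438+26·37·6=12210; k=2: 27898+0+26·29·6=32422 → min 12210 | A_2..A_4: k=2: 0+2088+37·29·12=14964; k=3: 6438+0+37·6·12=9102 → min 9102 | A_3..A_5: k=3: 0+1440+29·6·20=4920; k=4: 2088+0+29·12·20=9048 → min 4920 | A_4..A_6: k=4: 0+1440+6·12·6=1872; k=5: 1440+0+6·20·6=2160 → min 1872.
Length 4: A_1..A_4: k=1: 0+9102+26·37·12=20646; k=2: 27898+2088+26·29·12=39034; k=3: 12210+0+26·6·12=14082 → min 14082 | A_2..A_5: k=2: 0+4920+37·29·20=26380; k=3: 6438+1440+37·6·20=12318; k=4: 9102+0+37·12·20=17982 → min 12318 | A_3..A_6: k=3: 0+1872+29·6·6=2916; k=4: 2088+1440+29·12·6=5616; k=5: 4920+0+29·20·6=8400 → min 2916.
Length 5: A_1..A_5: k=1: 0+12318+26·37·20=31558; k=2: 27898+4920+26·29·20=47898; k=3: 12210+1440+26·6·20=16770; k=4: 14082+0+26·12·20=20322 → min 16770 | A_2..A_6: k=2: 0+2916+37·29·6=9354; k=3: 6438+1872+37·6·6=9642; k=4: 9102+1440+37·12·6=13206; k=5: 12318+0+37·20·6=16758 → min 9354.
Length 6: A_1..A_6: k=1: 0+9354+26·37·6=15126; k=2: 27898+2916+26·29·6=35338; k=3: 12210+1872+26·6·6=15018; k=4: 14082+1440+26·12·6=17394; k=5: 16770+0+26·20·6=19890 → min 15018.
Optimal order: ((A_1 (A_2 A_3)) (A_4 (A_5 A_6))) with cost 15018.

15018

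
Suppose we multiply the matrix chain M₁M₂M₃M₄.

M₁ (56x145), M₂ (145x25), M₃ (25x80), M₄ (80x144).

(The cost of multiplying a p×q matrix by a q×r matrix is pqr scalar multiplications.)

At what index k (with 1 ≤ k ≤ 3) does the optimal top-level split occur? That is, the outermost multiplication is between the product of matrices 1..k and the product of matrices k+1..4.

Adjacent pairs: M₁M₂ = 56·145·25 = 203000; M₂M₃ = 145·25·80 = 290000; M₃M₄ = 25·80·144 = 288000.
Length 3: M₁..M₃: k=1: 0+290000+56·145·80=939600; k=2: 203000+0+56·25·80=315000 → min 315000 | M₂..M₄: k=2: 0+288000+145·25·144=810000; k=3: 290000+0+145·80·144=1960400 → min 810000.
Top-level splits: k=1: (M₁..M₁)·(M₂..M₄) → 0+810000+56·145·144 = 1979280; k=2: (M₁..M₂)·(M₃..M₄) → 203000+288000+56·25·144 = 692600; k=3: (M₁..M₃)·(M₄..M₄) → 315000+0+56·80·144 = 960120.
Best split is after M₂, i.e. k = 2.

2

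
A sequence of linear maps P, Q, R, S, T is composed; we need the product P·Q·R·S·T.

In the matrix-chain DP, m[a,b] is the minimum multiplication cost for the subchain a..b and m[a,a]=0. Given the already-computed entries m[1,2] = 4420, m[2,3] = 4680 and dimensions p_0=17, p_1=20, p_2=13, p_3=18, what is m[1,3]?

8398

m[1,3] = min over k∈[1,2] of m[1,k]+m[k+1,3]+p_{0}·p_k·p_{3}.
k=1: 0 + 4680 + 17·20·18 = 10800; k=2: 4420 + 0 + 17·13·18 = 8398.
Minimum: 8398 at k=2.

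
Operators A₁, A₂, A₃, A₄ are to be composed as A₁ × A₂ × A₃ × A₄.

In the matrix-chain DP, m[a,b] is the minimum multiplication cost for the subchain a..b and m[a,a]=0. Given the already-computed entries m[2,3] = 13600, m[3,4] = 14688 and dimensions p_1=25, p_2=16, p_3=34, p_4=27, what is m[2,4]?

m[2,4] = min over k∈[2,3] of m[2,k]+m[k+1,4]+p_{1}·p_k·p_{4}.
k=2: 0 + 14688 + 25·16·27 = 25488; k=3: 13600 + 0 + 25·34·27 = 36550.
Minimum: 25488 at k=2.

25488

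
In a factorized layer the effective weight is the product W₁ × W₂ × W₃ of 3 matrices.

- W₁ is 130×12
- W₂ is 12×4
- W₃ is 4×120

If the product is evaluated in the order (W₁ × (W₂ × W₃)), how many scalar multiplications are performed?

(W₂ × W₃): 12×4 by 4×120 → 12×120, cost 12·4·120 = 5760
(W₁ × (W₂ × W₃)): 130×12 by 12×120 → 130×120, cost 130·12·120 = 187200; cumulative 192960
Total: 192960 scalar multiplications.

192960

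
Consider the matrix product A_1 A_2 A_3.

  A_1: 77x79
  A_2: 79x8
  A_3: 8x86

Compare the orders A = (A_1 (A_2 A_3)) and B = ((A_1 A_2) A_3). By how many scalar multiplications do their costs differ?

Order A = (A_1 (A_2 A_3)): (A_2 A_3): 79×8 by 8×86 → 79×86, cost 79·8·86 = 54352; (A_1 (A_2 A_3)): 77×79 by 79×86 → 77×86, cost 77·79·86 = 523138; cumulative 577490. Total 577490.
Order B = ((A_1 A_2) A_3): (A_1 A_2): 77×79 by 79×8 → 77×8, cost 77·79·8 = 48664; ((A_1 A_2) A_3): 77×8 by 8×86 → 77×86, cost 77·8·86 = 52976; cumulative 101640. Total 101640.
Difference: |577490 − 101640| = 475850.

475850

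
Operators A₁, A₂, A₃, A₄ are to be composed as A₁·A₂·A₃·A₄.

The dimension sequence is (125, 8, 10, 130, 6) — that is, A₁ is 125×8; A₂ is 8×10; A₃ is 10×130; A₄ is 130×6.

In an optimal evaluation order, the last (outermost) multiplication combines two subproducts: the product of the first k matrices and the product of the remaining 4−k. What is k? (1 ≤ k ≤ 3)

Adjacent pairs: A₁A₂ = 125·8·10 = 10000; A₂A₃ = 8·10·130 = 10400; A₃A₄ = 10·130·6 = 7800.
Length 3: A₁..A₃: k=1: 0+10400+125·8·130=140400; k=2: 10000+0+125·10·130=172500 → min 140400 | A₂..A₄: k=2: 0+7800+8·10·6=8280; k=3: 10400+0+8·130·6=16640 → min 8280.
Top-level splits: k=1: (A₁..A₁)·(A₂..A₄) → 0+8280+125·8·6 = 14280; k=2: (A₁..A₂)·(A₃..A₄) → 10000+7800+125·10·6 = 25300; k=3: (A₁..A₃)·(A₄..A₄) → 140400+0+125·130·6 = 237900.
Best split is after A₁, i.e. k = 1.

1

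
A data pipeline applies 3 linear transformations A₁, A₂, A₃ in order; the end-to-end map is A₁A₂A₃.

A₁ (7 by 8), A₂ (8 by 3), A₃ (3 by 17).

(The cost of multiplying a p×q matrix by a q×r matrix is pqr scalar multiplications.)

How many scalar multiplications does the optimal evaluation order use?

Order (A₁(A₂A₃)): (A₂A₃): 8×3 by 3×17 → 8×17, cost 8·3·17 = 408; (A₁(A₂A₃)): 7×8 by 8×17 → 7×17, cost 7·8·17 = 952; cumulative 1360. Total 1360.
Order ((A₁A₂)A₃): (A₁A₂): 7×8 by 8×3 → 7×3, cost 7·8·3 = 168; ((A₁A₂)A₃): 7×3 by 3×17 → 7×17, cost 7·3·17 = 357; cumulative 525. Total 525.
Minimum: 525.

525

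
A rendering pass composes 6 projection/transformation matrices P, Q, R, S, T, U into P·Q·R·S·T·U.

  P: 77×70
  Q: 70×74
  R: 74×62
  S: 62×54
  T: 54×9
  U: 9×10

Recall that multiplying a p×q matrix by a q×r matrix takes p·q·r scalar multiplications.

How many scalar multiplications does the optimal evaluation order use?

173484

Adjacent pairs: PQ = 77·70·74 = 398860; QR = 70·74·62 = 321160; RS = 74·62·54 = 247752; ST = 62·54·9 = 30132; TU = 54·9·10 = 4860.
Length 3: P..R: k=1: 0+321160+77·70·62=655340; k=2: 398860+0+77·74·62=752136 → min 655340 | Q..S: k=2: 0+247752+70·74·54=527472; k=3: 321160+0+70·62·54=555520 → min 527472 | R..T: k=3: 0+30132+74·62·9=71424; k=4: 247752+0+74·54·9=283716 → min 71424 | S..U: k=4: 0+4860+62·54·10=38340; k=5: 30132+0+62·9·10=35712 → min 35712.
Length 4: P..S: k=1: 0+527472+77·70·54=818532; k=2: 398860+247752+77·74·54=954304; k=3: 655340+0+77·62·54=913136 → min 818532 | Q..T: k=2: 0+71424+70·74·9=118044; k=3: 321160+30132+70·62·9=390352; k=4: 527472+0+70·54·9=561492 → min 118044 | R..U: k=3: 0+35712+74·62·10=81592; k=4: 247752+4860+74·54·10=292572; k=5: 71424+0+74·9·10=78084 → min 78084.
Length 5: P..T: k=1: 0+118044+77·70·9=166554; k=2: 398860+71424+77·74·9=521566; k=3: 655340+30132+77·62·9=728438; k=4: 818532+0+77·54·9=855954 → min 166554 | Q..U: k=2: 0+78084+70·74·10=129884; k=3: 321160+35712+70·62·10=400272; k=4: 527472+4860+70·54·10=570132; k=5: 118044+0+70·9·10=124344 → min 124344.
Length 6: P..U: k=1: 0+124344+77·70·10=178244; k=2: 398860+78084+77·74·10=533924; k=3: 655340+35712+77·62·10=738792; k=4: 818532+4860+77·54·10=864972; k=5: 166554+0+77·9·10=173484 → min 173484.
Optimal order: ((P·(Q·(R·(S·T))))·U) with cost 173484.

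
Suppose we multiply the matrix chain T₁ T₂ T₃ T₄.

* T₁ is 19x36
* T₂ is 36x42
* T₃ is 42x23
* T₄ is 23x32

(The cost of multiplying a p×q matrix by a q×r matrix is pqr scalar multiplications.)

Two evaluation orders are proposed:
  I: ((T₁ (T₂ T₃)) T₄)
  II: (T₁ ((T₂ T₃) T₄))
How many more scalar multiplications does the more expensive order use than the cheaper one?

Order I = ((T₁ (T₂ T₃)) T₄): (T₂ T₃): 36×42 by 42×23 → 36×23, cost 36·42·23 = 34776; (T₁ (T₂ T₃)): 19×36 by 36×23 → 19×23, cost 19·36·23 = 15732; cumulative 50508; ((T₁ (T₂ T₃)) T₄): 19×23 by 23×32 → 19×32, cost 19·23·32 = 13984; cumulative 64492. Total 64492.
Order II = (T₁ ((T₂ T₃) T₄)): (T₂ T₃): 36×42 by 42×23 → 36×23, cost 36·42·23 = 34776; ((T₂ T₃) T₄): 36×23 by 23×32 → 36×32, cost 36·23·32 = 26496; cumulative 61272; (T₁ ((T₂ T₃) T₄)): 19×36 by 36×32 → 19×32, cost 19·36·32 = 21888; cumulative 83160. Total 83160.
Difference: |64492 − 83160| = 18668.

18668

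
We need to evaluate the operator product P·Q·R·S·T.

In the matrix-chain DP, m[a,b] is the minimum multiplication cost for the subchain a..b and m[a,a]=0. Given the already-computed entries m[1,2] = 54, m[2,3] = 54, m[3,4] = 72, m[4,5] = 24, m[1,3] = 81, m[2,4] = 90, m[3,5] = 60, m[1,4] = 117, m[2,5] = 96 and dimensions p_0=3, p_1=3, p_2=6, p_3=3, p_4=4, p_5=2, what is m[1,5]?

114

m[1,5] = min over k∈[1,4] of m[1,k]+m[k+1,5]+p_{0}·p_k·p_{5}.
k=1: 0 + 96 + 3·3·2 = 114; k=2: 54 + 60 + 3·6·2 = 150; k=3: 81 + 24 + 3·3·2 = 123; k=4: 117 + 0 + 3·4·2 = 141.
Minimum: 114 at k=1.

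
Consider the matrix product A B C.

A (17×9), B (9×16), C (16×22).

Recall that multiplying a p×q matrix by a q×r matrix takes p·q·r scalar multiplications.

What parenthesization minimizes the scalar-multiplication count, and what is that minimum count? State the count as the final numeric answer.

6534

(A (B C)): cost 6534.
((A B) C): cost 8432.
Optimal: (A (B C)) with cost 6534.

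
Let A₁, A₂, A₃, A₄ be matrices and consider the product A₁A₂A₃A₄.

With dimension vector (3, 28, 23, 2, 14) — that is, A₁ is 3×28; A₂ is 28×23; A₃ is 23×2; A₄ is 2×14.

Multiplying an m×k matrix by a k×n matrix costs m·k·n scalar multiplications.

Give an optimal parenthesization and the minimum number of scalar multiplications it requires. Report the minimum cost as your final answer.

1540

Adjacent pairs: A₁A₂ = 3·28·23 = 1932; A₂A₃ = 28·23·2 = 1288; A₃A₄ = 23·2·14 = 644.
Length 3: A₁..A₃: k=1: 0+1288+3·28·2=1456; k=2: 1932+0+3·23·2=2070 → min 1456 | A₂..A₄: k=2: 0+644+28·23·14=9660; k=3: 1288+0+28·2·14=2072 → min 2072.
Length 4: A₁..A₄: k=1: 0+2072+3·28·14=3248; k=2: 1932+644+3·23·14=3542; k=3: 1456+0+3·2·14=1540 → min 1540.
Optimal parenthesization: ((A₁(A₂A₃))A₄) with cost 1540.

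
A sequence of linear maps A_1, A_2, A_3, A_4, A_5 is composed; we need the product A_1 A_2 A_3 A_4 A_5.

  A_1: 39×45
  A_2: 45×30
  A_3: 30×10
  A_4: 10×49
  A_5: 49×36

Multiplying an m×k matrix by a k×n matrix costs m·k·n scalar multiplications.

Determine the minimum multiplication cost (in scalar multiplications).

Adjacent pairs: A_1A_2 = 39·45·30 = 52650; A_2A_3 = 45·30·10 = 13500; A_3A_4 = 30·10·49 = 14700; A_4A_5 = 10·49·36 = 17640.
Length 3: A_1..A_3: k=1: 0+13500+39·45·10=31050; k=2: 52650+0+39·30·10=64350 → min 31050 | A_2..A_4: k=2: 0+14700+45·30·49=80850; k=3: 13500+0+45·10·49=35550 → min 35550 | A_3..A_5: k=3: 0+17640+30·10·36=28440; k=4: 14700+0+30·49·36=67620 → min 28440.
Length 4: A_1..A_4: k=1: 0+35550+39·45·49=121545; k=2: 52650+14700+39·30·49=124680; k=3: 31050+0+39·10·49=50160 → min 50160 | A_2..A_5: k=2: 0+28440+45·30·36=77040; k=3: 13500+17640+45·10·36=47340; k=4: 35550+0+45·49·36=114930 → min 47340.
Length 5: A_1..A_5: k=1: 0+47340+39·45·36=110520; k=2: 52650+28440+39·30·36=123210; k=3: 31050+17640+39·10·36=62730; k=4: 50160+0+39·49·36=118956 → min 62730.
Optimal order: ((A_1 (A_2 A_3)) (A_4 A_5)) with cost 62730.

62730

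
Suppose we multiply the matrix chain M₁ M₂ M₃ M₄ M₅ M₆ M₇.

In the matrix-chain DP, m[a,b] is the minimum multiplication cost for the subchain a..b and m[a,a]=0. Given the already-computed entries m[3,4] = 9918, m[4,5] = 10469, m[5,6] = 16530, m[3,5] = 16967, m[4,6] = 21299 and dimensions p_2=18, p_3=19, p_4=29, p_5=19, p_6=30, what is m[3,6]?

27227

m[3,6] = min over k∈[3,5] of m[3,k]+m[k+1,6]+p_{2}·p_k·p_{6}.
k=3: 0 + 21299 + 18·19·30 = 31559; k=4: 9918 + 16530 + 18·29·30 = 42108; k=5: 16967 + 0 + 18·19·30 = 27227.
Minimum: 27227 at k=5.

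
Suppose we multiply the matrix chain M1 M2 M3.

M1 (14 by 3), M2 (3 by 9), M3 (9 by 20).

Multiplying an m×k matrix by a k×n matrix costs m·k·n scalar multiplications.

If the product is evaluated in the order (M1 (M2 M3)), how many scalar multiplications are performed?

(M2 M3): 3×9 by 9×20 → 3×20, cost 3·9·20 = 540
(M1 (M2 M3)): 14×3 by 3×20 → 14×20, cost 14·3·20 = 840; cumulative 1380
Total: 1380 scalar multiplications.

1380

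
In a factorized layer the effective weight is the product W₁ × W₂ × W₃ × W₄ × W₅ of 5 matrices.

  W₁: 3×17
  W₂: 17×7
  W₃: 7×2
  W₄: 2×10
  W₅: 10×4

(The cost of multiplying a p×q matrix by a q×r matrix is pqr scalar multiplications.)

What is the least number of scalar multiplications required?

Adjacent pairs: W₁W₂ = 3·17·7 = 357; W₂W₃ = 17·7·2 = 238; W₃W₄ = 7·2·10 = 140; W₄W₅ = 2·10·4 = 80.
Length 3: W₁..W₃: k=1: 0+238+3·17·2=340; k=2: 357+0+3·7·2=399 → min 340 | W₂..W₄: k=2: 0+140+17·7·10=1330; k=3: 238+0+17·2·10=578 → min 578 | W₃..W₅: k=3: 0+80+7·2·4=136; k=4: 140+0+7·10·4=420 → min 136.
Length 4: W₁..W₄: k=1: 0+578+3·17·10=1088; k=2: 357+140+3·7·10=707; k=3: 340+0+3·2·10=400 → min 400 | W₂..W₅: k=2: 0+136+17·7·4=612; k=3: 238+80+17·2·4=454; k=4: 578+0+17·10·4=1258 → min 454.
Length 5: W₁..W₅: k=1: 0+454+3·17·4=658; k=2: 357+136+3·7·4=577; k=3: 340+80+3·2·4=444; k=4: 400+0+3·10·4=520 → min 444.
Optimal order: ((W₁ × (W₂ × W₃)) × (W₄ × W₅)) with cost 444.

444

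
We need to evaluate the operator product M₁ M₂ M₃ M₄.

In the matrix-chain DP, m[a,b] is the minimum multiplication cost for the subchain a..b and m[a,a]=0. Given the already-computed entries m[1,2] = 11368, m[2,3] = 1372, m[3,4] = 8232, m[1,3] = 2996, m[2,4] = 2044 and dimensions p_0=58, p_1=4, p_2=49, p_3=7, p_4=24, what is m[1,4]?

m[1,4] = min over k∈[1,3] of m[1,k]+m[k+1,4]+p_{0}·p_k·p_{4}.
k=1: 0 + 2044 + 58·4·24 = 7612; k=2: 11368 + 8232 + 58·49·24 = 87808; k=3: 2996 + 0 + 58·7·24 = 12740.
Minimum: 7612 at k=1.

7612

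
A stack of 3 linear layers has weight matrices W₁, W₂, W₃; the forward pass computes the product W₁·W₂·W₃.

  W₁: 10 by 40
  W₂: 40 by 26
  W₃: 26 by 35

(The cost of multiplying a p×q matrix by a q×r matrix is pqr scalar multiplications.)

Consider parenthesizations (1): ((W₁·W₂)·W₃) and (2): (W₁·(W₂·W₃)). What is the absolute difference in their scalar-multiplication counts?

30900

Order (1) = ((W₁·W₂)·W₃): (W₁·W₂): 10×40 by 40×26 → 10×26, cost 10·40·26 = 10400; ((W₁·W₂)·W₃): 10×26 by 26×35 → 10×35, cost 10·26·35 = 9100; cumulative 19500. Total 19500.
Order (2) = (W₁·(W₂·W₃)): (W₂·W₃): 40×26 by 26×35 → 40×35, cost 40·26·35 = 36400; (W₁·(W₂·W₃)): 10×40 by 40×35 → 10×35, cost 10·40·35 = 14000; cumulative 50400. Total 50400.
Difference: |19500 − 50400| = 30900.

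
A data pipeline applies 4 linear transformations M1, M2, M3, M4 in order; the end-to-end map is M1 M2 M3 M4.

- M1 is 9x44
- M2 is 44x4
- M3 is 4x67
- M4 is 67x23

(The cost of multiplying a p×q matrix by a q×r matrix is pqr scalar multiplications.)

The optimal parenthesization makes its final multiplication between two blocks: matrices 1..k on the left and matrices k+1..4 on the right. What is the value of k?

2

Adjacent pairs: M1M2 = 9·44·4 = 1584; M2M3 = 44·4·67 = 11792; M3M4 = 4·67·23 = 6164.
Length 3: M1..M3: k=1: 0+11792+9·44·67=38324; k=2: 1584+0+9·4·67=3996 → min 3996 | M2..M4: k=2: 0+6164+44·4·23=10212; k=3: 11792+0+44·67·23=79596 → min 10212.
Top-level splits: k=1: (M1..M1)·(M2..M4) → 0+10212+9·44·23 = 19320; k=2: (M1..M2)·(M3..M4) → 1584+6164+9·4·23 = 8576; k=3: (M1..M3)·(M4..M4) → 3996+0+9·67·23 = 17865.
Best split is after M2, i.e. k = 2.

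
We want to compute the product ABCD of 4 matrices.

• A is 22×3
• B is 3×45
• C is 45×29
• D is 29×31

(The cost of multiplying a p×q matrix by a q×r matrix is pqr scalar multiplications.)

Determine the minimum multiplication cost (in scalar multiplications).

8658

Adjacent pairs: AB = 22·3·45 = 2970; BC = 3·45·29 = 3915; CD = 45·29·31 = 40455.
Length 3: A..C: k=1: 0+3915+22·3·29=5829; k=2: 2970+0+22·45·29=31680 → min 5829 | B..D: k=2: 0+40455+3·45·31=44640; k=3: 3915+0+3·29·31=6612 → min 6612.
Length 4: A..D: k=1: 0+6612+22·3·31=8658; k=2: 2970+40455+22·45·31=74115; k=3: 5829+0+22·29·31=25607 → min 8658.
Optimal order: (A((BC)D)) with cost 8658.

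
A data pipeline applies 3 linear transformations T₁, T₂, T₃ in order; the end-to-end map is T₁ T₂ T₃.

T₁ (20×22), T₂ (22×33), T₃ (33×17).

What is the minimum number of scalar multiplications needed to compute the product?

Order (T₁ (T₂ T₃)): (T₂ T₃): 22×33 by 33×17 → 22×17, cost 22·33·17 = 12342; (T₁ (T₂ T₃)): 20×22 by 22×17 → 20×17, cost 20·22·17 = 7480; cumulative 19822. Total 19822.
Order ((T₁ T₂) T₃): (T₁ T₂): 20×22 by 22×33 → 20×33, cost 20·22·33 = 14520; ((T₁ T₂) T₃): 20×33 by 33×17 → 20×17, cost 20·33·17 = 11220; cumulative 25740. Total 25740.
Minimum: 19822.

19822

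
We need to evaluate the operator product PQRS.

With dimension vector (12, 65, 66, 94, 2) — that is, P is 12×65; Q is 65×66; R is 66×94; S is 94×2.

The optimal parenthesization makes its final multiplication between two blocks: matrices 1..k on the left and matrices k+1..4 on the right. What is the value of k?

Adjacent pairs: PQ = 12·65·66 = 51480; QR = 65·66·94 = 403260; RS = 66·94·2 = 12408.
Length 3: P..R: k=1: 0+403260+12·65·94=476580; k=2: 51480+0+12·66·94=125928 → min 125928 | Q..S: k=2: 0+12408+65·66·2=20988; k=3: 403260+0+65·94·2=415480 → min 20988.
Top-level splits: k=1: (P..P)·(Q..S) → 0+20988+12·65·2 = 22548; k=2: (P..Q)·(R..S) → 51480+12408+12·66·2 = 65472; k=3: (P..R)·(S..S) → 125928+0+12·94·2 = 128184.
Best split is after P, i.e. k = 1.

1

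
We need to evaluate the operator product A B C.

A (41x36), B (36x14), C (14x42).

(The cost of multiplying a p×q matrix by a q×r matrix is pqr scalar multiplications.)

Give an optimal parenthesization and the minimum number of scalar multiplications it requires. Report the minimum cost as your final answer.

(A (B C)): cost 83160.
((A B) C): cost 44772.
Optimal: ((A B) C) with cost 44772.

44772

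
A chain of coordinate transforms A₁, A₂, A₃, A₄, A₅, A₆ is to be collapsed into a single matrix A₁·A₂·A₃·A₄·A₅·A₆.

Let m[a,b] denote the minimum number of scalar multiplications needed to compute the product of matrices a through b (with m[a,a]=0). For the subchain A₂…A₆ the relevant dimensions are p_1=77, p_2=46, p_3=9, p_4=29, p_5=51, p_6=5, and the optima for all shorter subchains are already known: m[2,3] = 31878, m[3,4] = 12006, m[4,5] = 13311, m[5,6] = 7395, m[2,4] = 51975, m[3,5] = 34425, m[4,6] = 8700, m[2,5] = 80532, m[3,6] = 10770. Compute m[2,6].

28480

m[2,6] = min over k∈[2,5] of m[2,k]+m[k+1,6]+p_{1}·p_k·p_{6}.
k=2: 0 + 10770 + 77·46·5 = 28480; k=3: 31878 + 8700 + 77·9·5 = 44043; k=4: 51975 + 7395 + 77·29·5 = 70535; k=5: 80532 + 0 + 77·51·5 = 100167.
Minimum: 28480 at k=2.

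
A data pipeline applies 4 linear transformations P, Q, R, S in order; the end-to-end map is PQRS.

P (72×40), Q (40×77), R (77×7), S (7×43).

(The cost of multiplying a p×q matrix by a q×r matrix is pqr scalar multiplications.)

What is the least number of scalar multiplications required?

Adjacent pairs: PQ = 72·40·77 = 221760; QR = 40·77·7 = 21560; RS = 77·7·43 = 23177.
Length 3: P..R: k=1: 0+21560+72·40·7=41720; k=2: 221760+0+72·77·7=260568 → min 41720 | Q..S: k=2: 0+23177+40·77·43=155617; k=3: 21560+0+40·7·43=33600 → min 33600.
Length 4: P..S: k=1: 0+33600+72·40·43=157440; k=2: 221760+23177+72·77·43=483329; k=3: 41720+0+72·7·43=63392 → min 63392.
Optimal order: ((P(QR))S) with cost 63392.

63392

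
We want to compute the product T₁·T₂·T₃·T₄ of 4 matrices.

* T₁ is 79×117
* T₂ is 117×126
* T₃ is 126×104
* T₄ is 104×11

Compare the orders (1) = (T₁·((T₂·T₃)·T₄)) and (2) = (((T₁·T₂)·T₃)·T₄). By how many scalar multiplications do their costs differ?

Order (1) = (T₁·((T₂·T₃)·T₄)): (T₂·T₃): 117×126 by 126×104 → 117×104, cost 117·126·104 = 1533168; ((T₂·T₃)·T₄): 117×104 by 104×11 → 117×11, cost 117·104·11 = 133848; cumulative 1667016; (T₁·((T₂·T₃)·T₄)): 79×117 by 117×11 → 79×11, cost 79·117·11 = 101673; cumulative 1768689. Total 1768689.
Order (2) = (((T₁·T₂)·T₃)·T₄): (T₁·T₂): 79×117 by 117×126 → 79×126, cost 79·117·126 = 1164618; ((T₁·T₂)·T₃): 79×126 by 126×104 → 79×104, cost 79·126·104 = 1035216; cumulative 2199834; (((T₁·T₂)·T₃)·T₄): 79×104 by 104×11 → 79×11, cost 79·104·11 = 90376; cumulative 2290210. Total 2290210.
Difference: |1768689 − 2290210| = 521521.

521521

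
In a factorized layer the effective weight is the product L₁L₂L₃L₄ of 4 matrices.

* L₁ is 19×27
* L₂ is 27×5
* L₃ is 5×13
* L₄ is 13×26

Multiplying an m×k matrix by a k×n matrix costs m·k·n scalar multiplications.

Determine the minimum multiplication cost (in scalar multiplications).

6725

Adjacent pairs: L₁L₂ = 19·27·5 = 2565; L₂L₃ = 27·5·13 = 1755; L₃L₄ = 5·13·26 = 1690.
Length 3: L₁..L₃: k=1: 0+1755+19·27·13=8424; k=2: 2565+0+19·5·13=3800 → min 3800 | L₂..L₄: k=2: 0+1690+27·5·26=5200; k=3: 1755+0+27·13·26=10881 → min 5200.
Length 4: L₁..L₄: k=1: 0+5200+19·27·26=18538; k=2: 2565+1690+19·5·26=6725; k=3: 3800+0+19·13·26=10222 → min 6725.
Optimal order: ((L₁L₂)(L₃L₄)) with cost 6725.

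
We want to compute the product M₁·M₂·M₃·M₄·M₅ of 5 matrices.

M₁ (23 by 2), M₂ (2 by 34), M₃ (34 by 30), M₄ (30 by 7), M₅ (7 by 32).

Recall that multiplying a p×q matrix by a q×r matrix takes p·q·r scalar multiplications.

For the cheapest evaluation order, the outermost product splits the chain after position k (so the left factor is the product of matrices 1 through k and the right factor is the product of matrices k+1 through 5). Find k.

1

Adjacent pairs: M₁M₂ = 23·2·34 = 1564; M₂M₃ = 2·34·30 = 2040; M₃M₄ = 34·30·7 = 7140; M₄M₅ = 30·7·32 = 6720.
Length 3: M₁..M₃: k=1: 0+2040+23·2·30=3420; k=2: 1564+0+23·34·30=25024 → min 3420 | M₂..M₄: k=2: 0+7140+2·34·7=7616; k=3: 2040+0+2·30·7=2460 → min 2460 | M₃..M₅: k=3: 0+6720+34·30·32=39360; k=4: 7140+0+34·7·32=14756 → min 14756.
Length 4: M₁..M₄: k=1: 0+2460+23·2·7=2782; k=2: 1564+7140+23·34·7=14178; k=3: 3420+0+23·30·7=8250 → min 2782 | M₂..M₅: k=2: 0+14756+2·34·32=16932; k=3: 2040+6720+2·30·32=10680; k=4: 2460+0+2·7·32=2908 → min 2908.
Top-level splits: k=1: (M₁..M₁)·(M₂..M₅) → 0+2908+23·2·32 = 4380; k=2: (M₁..M₂)·(M₃..M₅) → 1564+14756+23·34·32 = 41344; k=3: (M₁..M₃)·(M₄..M₅) → 3420+6720+23·30·32 = 32220; k=4: (M₁..M₄)·(M₅..M₅) → 2782+0+23·7·32 = 7934.
Best split is after M₁, i.e. k = 1.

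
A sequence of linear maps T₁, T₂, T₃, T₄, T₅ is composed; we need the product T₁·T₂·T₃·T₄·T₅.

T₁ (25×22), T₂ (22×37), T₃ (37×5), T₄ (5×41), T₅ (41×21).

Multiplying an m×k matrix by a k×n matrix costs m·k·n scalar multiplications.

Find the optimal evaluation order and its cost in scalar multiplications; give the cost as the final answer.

13750

Adjacent pairs: T₁T₂ = 25·22·37 = 20350; T₂T₃ = 22·37·5 = 4070; T₃T₄ = 37·5·41 = 7585; T₄T₅ = 5·41·21 = 4305.
Length 3: T₁..T₃: k=1: 0+4070+25·22·5=6820; k=2: 20350+0+25·37·5=24975 → min 6820 | T₂..T₄: k=2: 0+7585+22·37·41=40959; k=3: 4070+0+22·5·41=8580 → min 8580 | T₃..T₅: k=3: 0+4305+37·5·21=8190; k=4: 7585+0+37·41·21=39442 → min 8190.
Length 4: T₁..T₄: k=1: 0+8580+25·22·41=31130; k=2: 20350+7585+25·37·41=65860; k=3: 6820+0+25·5·41=11945 → min 11945 | T₂..T₅: k=2: 0+8190+22·37·21=25284; k=3: 4070+4305+22·5·21=10685; k=4: 8580+0+22·41·21=27522 → min 10685.
Length 5: T₁..T₅: k=1: 0+10685+25·22·21=22235; k=2: 20350+8190+25·37·21=47965; k=3: 6820+4305+25·5·21=13750; k=4: 11945+0+25·41·21=33470 → min 13750.
Optimal parenthesization: ((T₁·(T₂·T₃))·(T₄·T₅)) with cost 13750.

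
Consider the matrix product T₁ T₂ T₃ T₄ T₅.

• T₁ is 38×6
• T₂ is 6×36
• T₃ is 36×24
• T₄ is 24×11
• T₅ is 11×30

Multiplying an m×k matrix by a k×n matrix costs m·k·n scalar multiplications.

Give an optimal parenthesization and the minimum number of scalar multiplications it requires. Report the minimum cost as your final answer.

Adjacent pairs: T₁T₂ = 38·6·36 = 8208; T₂T₃ = 6·36·24 = 5184; T₃T₄ = 36·24·11 = 9504; T₄T₅ = 24·11·30 = 7920.
Length 3: T₁..T₃: k=1: 0+5184+38·6·24=10656; k=2: 8208+0+38·36·24=41040 → min 10656 | T₂..T₄: k=2: 0+9504+6·36·11=11880; k=3: 5184+0+6·24·11=6768 → min 6768 | T₃..T₅: k=3: 0+7920+36·24·30=33840; k=4: 9504+0+36·11·30=21384 → min 21384.
Length 4: T₁..T₄: k=1: 0+6768+38·6·11=9276; k=2: 8208+9504+38·36·11=32760; k=3: 10656+0+38·24·11=20688 → min 9276 | T₂..T₅: k=2: 0+21384+6·36·30=27864; k=3: 5184+7920+6·24·30=17424; k=4: 6768+0+6·11·30=8748 → min 8748.
Length 5: T₁..T₅: k=1: 0+8748+38·6·30=15588; k=2: 8208+21384+38·36·30=70632; k=3: 10656+7920+38·24·30=45936; k=4: 9276+0+38·11·30=21816 → min 15588.
Optimal parenthesization: (T₁ (((T₂ T₃) T₄) T₅)) with cost 15588.

15588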